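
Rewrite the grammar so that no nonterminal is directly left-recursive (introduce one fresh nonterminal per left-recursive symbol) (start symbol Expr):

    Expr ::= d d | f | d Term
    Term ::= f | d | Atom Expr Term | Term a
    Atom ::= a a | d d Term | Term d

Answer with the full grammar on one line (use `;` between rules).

Left recursion appears on Term.
For Term: α = {a}, β = {f, d, Atom Expr Term}. Rewrite as Term → β Term1 and Term1 → α Term1 | ε.

Expr ::= d d | f | d Term; Term ::= f Term1 | d Term1 | Atom Expr Term Term1; Atom ::= a a | d d Term | Term d; Term1 ::= a Term1 | ε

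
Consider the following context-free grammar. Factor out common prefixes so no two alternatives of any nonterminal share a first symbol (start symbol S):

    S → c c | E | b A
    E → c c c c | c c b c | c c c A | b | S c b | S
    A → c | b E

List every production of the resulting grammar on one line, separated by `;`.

E has alternatives sharing prefix 'c c': factor to E → c c E' with E' → c c | b c | c A.
E has alternatives sharing prefix 'S': factor to E → S E'' with E'' → c b | ε.
E' has alternatives sharing prefix 'c': factor to E' → c E''' with E''' → c | A.

S → c c | E | b A; E → b | c c E' | S E''; A → c | b E; E' → b c | c E'''; E'' → c b | ε; E''' → c | A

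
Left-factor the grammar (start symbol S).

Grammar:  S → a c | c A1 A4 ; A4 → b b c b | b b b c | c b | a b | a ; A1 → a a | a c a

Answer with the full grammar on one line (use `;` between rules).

A4 has alternatives sharing prefix 'b b': factor to A4 → b b A4' with A4' → c b | b c.
A4 has alternatives sharing prefix 'a': factor to A4 → a A4'' with A4'' → b | ε.
A1 has alternatives sharing prefix 'a': factor to A1 → a A1' with A1' → a | c a.

S → a c | c A1 A4; A4 → c b | b b A4' | a A4''; A1 → a A1'; A4' → c b | b c; A4'' → b | ε; A1' → a | c a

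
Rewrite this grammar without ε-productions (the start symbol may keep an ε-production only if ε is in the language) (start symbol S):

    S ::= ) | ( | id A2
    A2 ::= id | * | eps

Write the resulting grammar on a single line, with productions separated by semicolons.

S ::= ) | ( | id A2 | id; A2 ::= id | *

The nullable symbols are {A2}.
ε ∉ L(G), so no ε-production is kept.
Expand every rule over subsets of its nullable positions: S → id A2 gives id A2 | id.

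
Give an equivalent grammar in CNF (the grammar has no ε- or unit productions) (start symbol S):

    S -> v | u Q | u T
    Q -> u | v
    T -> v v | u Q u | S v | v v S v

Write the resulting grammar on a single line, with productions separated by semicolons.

Introduce a nonterminal for each terminal appearing in a rule of length ≥ 2: X1 → u, X2 → v.
Binarize each right-hand side of length ≥ 3 by chaining fresh nonterminals (Y1, Y2, …): affected rules were T → X1 Q X1; T → X2 X2 S X2.

S -> v | X1 Q | X1 T; Q -> u | v; T -> X2 X2 | X1 Y1 | S X2 | X2 Y2; X1 -> u; X2 -> v; Y1 -> Q X1; Y2 -> X2 Y3; Y3 -> S X2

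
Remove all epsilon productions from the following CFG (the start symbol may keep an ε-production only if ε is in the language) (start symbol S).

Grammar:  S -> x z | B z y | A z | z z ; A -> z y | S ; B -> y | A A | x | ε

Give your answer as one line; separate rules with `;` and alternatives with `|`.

Nullable nonterminals: {B}.
ε ∉ L(G), so no ε-production is kept.
For each production, add variants omitting each subset of nullable occurrences: S → B z y gives B z y | z y.

S -> x z | B z y | z y | A z | z z; A -> z y | S; B -> y | A A | x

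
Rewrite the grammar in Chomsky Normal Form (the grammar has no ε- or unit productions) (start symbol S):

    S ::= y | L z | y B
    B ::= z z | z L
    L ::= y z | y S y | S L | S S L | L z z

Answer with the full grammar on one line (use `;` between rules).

Introduce a nonterminal for each terminal appearing in a rule of length ≥ 2: X1 → z, X2 → y.
Binarize each right-hand side of length ≥ 3 by chaining fresh nonterminals (Y1, Y2, …): affected rules were L → X2 S X2; L → S S L; L → L X1 X1.

S ::= y | L X1 | X2 B; B ::= X1 X1 | X1 L; L ::= X2 X1 | X2 Y1 | S L | S Y2 | L Y3; X1 ::= z; X2 ::= y; Y1 ::= S X2; Y2 ::= S L; Y3 ::= X1 X1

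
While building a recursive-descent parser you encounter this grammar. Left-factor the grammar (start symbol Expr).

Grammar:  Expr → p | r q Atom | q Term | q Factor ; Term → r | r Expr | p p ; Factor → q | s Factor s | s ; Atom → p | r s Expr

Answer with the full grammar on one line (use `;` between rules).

Expr has alternatives sharing prefix 'q': factor to Expr → q Expr1 with Expr1 → Term | Factor.
Term has alternatives sharing prefix 'r': factor to Term → r Term1 with Term1 → ε | Expr.
Factor has alternatives sharing prefix 's': factor to Factor → s Factor1 with Factor1 → Factor s | ε.

Expr → p | r q Atom | q Expr1; Term → p p | r Term1; Factor → q | s Factor1; Atom → p | r s Expr; Expr1 → Term | Factor; Term1 → ε | Expr; Factor1 → Factor s | ε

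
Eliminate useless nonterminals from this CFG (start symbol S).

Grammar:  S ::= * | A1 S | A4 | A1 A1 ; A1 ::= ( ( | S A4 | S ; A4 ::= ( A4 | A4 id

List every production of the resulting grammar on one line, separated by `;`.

S ::= * | A1 S | A1 A1; A1 ::= ( ( | S

Generating nonterminals: {A1, S}.
Reachable from S after that: {A1, S}.
Removed useless symbols: {A4} and every production mentioning them.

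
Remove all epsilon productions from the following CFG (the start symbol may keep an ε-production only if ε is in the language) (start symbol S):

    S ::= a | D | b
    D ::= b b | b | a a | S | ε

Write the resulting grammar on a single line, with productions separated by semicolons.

Nullable nonterminals: {D, S}.
ε ∈ L(G) since S is nullable, so keep S → ε.

S ::= a | D | b | ε; D ::= b b | b | a a | S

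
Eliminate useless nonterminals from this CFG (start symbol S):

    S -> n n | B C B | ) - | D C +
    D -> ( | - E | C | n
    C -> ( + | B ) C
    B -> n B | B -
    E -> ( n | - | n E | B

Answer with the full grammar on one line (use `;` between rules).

S -> n n | ) - | D C +; D -> ( | - E | C | n; C -> ( +; E -> ( n | - | n E

Generating nonterminals: {C, D, E, S}.
Reachable from S after that: {C, D, E, S}.
Removed useless symbols: {B} and every production mentioning them.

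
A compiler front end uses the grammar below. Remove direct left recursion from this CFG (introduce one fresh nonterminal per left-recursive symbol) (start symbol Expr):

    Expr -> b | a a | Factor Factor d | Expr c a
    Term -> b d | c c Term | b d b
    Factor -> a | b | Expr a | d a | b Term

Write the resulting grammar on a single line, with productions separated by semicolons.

Left recursion appears on Expr.
For Expr: α = {c a}, β = {b, a a, Factor Factor d}. Rewrite as Expr → β Expr1 and Expr1 → α Expr1 | ε.

Expr -> b Expr1 | a a Expr1 | Factor Factor d Expr1; Term -> b d | c c Term | b d b; Factor -> a | b | Expr a | d a | b Term; Expr1 -> c a Expr1 | ε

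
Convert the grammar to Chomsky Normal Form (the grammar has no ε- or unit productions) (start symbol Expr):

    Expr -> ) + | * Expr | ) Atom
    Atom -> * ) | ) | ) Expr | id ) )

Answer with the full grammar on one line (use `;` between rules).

Introduce a nonterminal for each terminal appearing in a rule of length ≥ 2: X1 → ), X2 → +, X3 → *, X4 → id.
Binarize each right-hand side of length ≥ 3 by chaining fresh nonterminals (Y1, Y2, …): affected rules were Atom → X4 X1 X1.

Expr -> X1 X2 | X3 Expr | X1 Atom; Atom -> X3 X1 | ) | X1 Expr | X4 Y1; X1 -> ); X2 -> +; X3 -> *; X4 -> id; Y1 -> X1 X1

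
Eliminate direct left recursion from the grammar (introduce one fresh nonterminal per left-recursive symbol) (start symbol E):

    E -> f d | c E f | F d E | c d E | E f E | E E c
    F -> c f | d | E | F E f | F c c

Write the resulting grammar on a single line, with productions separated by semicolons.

E, F are directly left-recursive.
For E: α = {f E, E c}, β = {f d, c E f, F d E, c d E}. Rewrite as E → β E' and E' → α E' | ε.
For F: α = {E f, c c}, β = {c f, d, E}. Rewrite as F → β F' and F' → α F' | ε.

E -> f d E' | c E f E' | F d E E' | c d E E'; F -> c f F' | d F' | E F'; E' -> f E E' | E c E' | ε; F' -> E f F' | c c F' | ε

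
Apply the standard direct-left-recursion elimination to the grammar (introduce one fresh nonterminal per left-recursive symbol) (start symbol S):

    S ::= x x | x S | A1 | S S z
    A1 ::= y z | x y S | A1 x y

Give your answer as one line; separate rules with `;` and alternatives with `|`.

S ::= x x S' | x S S' | A1 S'; A1 ::= y z A1' | x y S A1'; S' ::= S z S' | ε; A1' ::= x y A1' | ε

Left recursion appears on S, A1.
For S: α = {S z}, β = {x x, x S, A1}. Rewrite as S → β S' and S' → α S' | ε.
For A1: α = {x y}, β = {y z, x y S}. Rewrite as A1 → β A1' and A1' → α A1' | ε.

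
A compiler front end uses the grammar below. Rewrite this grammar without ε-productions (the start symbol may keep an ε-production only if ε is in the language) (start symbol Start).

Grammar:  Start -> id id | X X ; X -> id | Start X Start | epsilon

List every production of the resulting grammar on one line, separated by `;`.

Start -> id id | X X | X | epsilon; X -> id | Start X Start | Start X | Start Start | Start | X Start

Nullable nonterminals: {Start, X}.
ε ∈ L(G) since Start is nullable, so keep Start → ε.
For each production, add variants omitting each subset of nullable occurrences: Start → X X gives X X | X. X → Start X Start gives Start X Start | Start X | Start Start | Start | X Start.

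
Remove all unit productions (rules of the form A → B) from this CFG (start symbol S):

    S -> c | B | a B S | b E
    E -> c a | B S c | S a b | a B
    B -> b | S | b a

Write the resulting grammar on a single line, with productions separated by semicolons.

S -> b | b a | c | a B S | b E; E -> c a | B S c | S a b | a B; B -> b | b a | c | a B S | b E

Unit pairs: B ⇒* {S}; S ⇒* {B}.
Replace each nonterminal's rules with the union of the non-unit rules of every nonterminal it unit-derives.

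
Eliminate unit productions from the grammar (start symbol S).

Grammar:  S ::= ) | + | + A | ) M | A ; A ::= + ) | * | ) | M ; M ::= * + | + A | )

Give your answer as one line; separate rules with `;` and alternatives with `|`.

S ::= ) | + | + A | ) M | + ) | * | * +; A ::= + ) | * | ) | * + | + A; M ::= * + | + A | )

Unit pairs: A ⇒* {M}; S ⇒* {A, M}.
For each unit pair (A, B), copy every non-unit production of B to A, then drop all unit productions.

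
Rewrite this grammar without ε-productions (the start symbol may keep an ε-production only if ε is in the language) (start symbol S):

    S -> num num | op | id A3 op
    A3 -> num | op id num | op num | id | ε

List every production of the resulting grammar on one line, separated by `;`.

S -> num num | op | id A3 op | id op; A3 -> num | op id num | op num | id

Nullable set = {A3}.
ε ∉ L(G), so no ε-production is kept.
Add the nullable-subset variants: S → id A3 op gives id A3 op | id op.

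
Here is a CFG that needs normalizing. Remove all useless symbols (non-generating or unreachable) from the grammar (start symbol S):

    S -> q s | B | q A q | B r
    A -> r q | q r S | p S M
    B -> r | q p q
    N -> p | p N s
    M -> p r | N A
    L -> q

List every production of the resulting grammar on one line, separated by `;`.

Generating nonterminals: {A, B, L, M, N, S}.
Reachable from S after that: {A, B, M, N, S}.
Removed useless symbols: {L} and every production mentioning them.

S -> q s | B | q A q | B r; A -> r q | q r S | p S M; B -> r | q p q; N -> p | p N s; M -> p r | N A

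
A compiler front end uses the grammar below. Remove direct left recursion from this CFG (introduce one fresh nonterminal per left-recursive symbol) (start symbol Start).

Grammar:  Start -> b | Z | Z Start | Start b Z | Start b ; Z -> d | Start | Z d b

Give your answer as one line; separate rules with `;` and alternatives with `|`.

Start -> b Start1 | Z Start1 | Z Start Start1; Z -> d Z1 | Start Z1; Start1 -> b Z Start1 | b Start1 | ε; Z1 -> d b Z1 | ε

Left recursion appears on Start, Z.
For Start: α = {b Z, b}, β = {b, Z, Z Start}. Rewrite as Start → β Start1 and Start1 → α Start1 | ε.
For Z: α = {d b}, β = {d, Start}. Rewrite as Z → β Z1 and Z1 → α Z1 | ε.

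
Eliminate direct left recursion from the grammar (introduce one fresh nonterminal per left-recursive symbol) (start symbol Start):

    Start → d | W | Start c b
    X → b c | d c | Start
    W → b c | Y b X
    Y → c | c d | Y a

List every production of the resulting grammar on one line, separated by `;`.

Directly left-recursive nonterminals: Start, Y.
For Start: α = {c b}, β = {d, W}. Rewrite as Start → β Start1 and Start1 → α Start1 | ε.
For Y: α = {a}, β = {c, c d}. Rewrite as Y → β Y1 and Y1 → α Y1 | ε.

Start → d Start1 | W Start1; X → b c | d c | Start; W → b c | Y b X; Y → c Y1 | c d Y1; Start1 → c b Start1 | ε; Y1 → a Y1 | ε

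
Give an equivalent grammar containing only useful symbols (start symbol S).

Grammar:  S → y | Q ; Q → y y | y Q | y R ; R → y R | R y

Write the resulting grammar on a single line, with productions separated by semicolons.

Generating nonterminals: {Q, S}.
Reachable from S after that: {Q, S}.
Removed useless symbols: {R} and every production mentioning them.

S → y | Q; Q → y y | y Q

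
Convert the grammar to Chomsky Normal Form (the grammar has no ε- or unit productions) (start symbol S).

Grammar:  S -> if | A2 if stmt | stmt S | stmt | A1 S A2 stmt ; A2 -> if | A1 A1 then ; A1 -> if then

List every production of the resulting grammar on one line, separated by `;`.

Introduce a nonterminal for each terminal appearing in a rule of length ≥ 2: X1 → if, X2 → stmt, X3 → then.
Binarize each right-hand side of length ≥ 3 by chaining fresh nonterminals (Y1, Y2, …): affected rules were S → A2 X1 X2; S → A1 S A2 X2; A2 → A1 A1 X3.

S -> if | A2 Y1 | X2 S | stmt | A1 Y2; A2 -> if | A1 Y4; A1 -> X1 X3; X1 -> if; X2 -> stmt; X3 -> then; Y1 -> X1 X2; Y2 -> S Y3; Y3 -> A2 X2; Y4 -> A1 X3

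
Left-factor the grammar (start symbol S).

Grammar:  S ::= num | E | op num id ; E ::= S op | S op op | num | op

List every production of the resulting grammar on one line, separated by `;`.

E has alternatives sharing prefix 'S op': factor to E → S op E' with E' → ε | op.

S ::= num | E | op num id; E ::= num | op | S op E'; E' ::= ε | op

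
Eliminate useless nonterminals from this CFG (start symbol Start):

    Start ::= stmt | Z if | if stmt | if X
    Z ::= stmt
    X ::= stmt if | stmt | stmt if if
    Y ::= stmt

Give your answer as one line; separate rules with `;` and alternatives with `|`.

Start ::= stmt | Z if | if stmt | if X; Z ::= stmt; X ::= stmt if | stmt | stmt if if

Generating nonterminals: {Start, X, Y, Z}.
Reachable from Start after that: {Start, X, Z}.
Removed useless symbols: {Y} and every production mentioning them.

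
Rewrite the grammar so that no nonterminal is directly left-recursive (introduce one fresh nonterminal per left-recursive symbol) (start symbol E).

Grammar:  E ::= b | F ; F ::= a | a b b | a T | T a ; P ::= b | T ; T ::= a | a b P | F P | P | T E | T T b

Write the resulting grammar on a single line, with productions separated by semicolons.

Directly left-recursive nonterminal: T.
For T: α = {E, T b}, β = {a, a b P, F P, P}. Rewrite as T → β T' and T' → α T' | ε.

E ::= b | F; F ::= a | a b b | a T | T a; P ::= b | T; T ::= a T' | a b P T' | F P T' | P T'; T' ::= E T' | T b T' | eps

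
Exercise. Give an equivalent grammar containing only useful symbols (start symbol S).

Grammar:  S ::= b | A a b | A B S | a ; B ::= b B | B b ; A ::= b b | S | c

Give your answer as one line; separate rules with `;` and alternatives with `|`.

S ::= b | A a b | a; A ::= b b | S | c

Generating nonterminals: {A, S}.
Reachable from S after that: {A, S}.
Removed useless symbols: {B} and every production mentioning them.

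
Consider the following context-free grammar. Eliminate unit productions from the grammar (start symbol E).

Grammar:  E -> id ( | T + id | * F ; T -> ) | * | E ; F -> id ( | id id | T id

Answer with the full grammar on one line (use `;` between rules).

E -> id ( | T + id | * F; T -> id ( | T + id | * F | ) | *; F -> id ( | id id | T id

Unit pairs: T ⇒* {E}.
Replace each nonterminal's rules with the union of the non-unit rules of every nonterminal it unit-derives.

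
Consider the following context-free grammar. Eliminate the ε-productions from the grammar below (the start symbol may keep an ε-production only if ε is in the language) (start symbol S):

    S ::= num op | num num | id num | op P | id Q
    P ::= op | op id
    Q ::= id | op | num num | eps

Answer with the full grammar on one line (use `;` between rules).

S ::= num op | num num | id num | op P | id Q | id; P ::= op | op id; Q ::= id | op | num num

Nullable set = {Q}.
ε ∉ L(G), so no ε-production is kept.
For each production, add variants omitting each subset of nullable occurrences: S → id Q gives id Q | id.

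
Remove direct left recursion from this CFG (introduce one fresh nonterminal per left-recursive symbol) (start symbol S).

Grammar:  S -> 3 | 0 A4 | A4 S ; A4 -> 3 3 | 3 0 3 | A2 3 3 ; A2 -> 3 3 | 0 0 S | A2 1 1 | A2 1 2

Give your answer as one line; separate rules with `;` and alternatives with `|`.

S -> 3 | 0 A4 | A4 S; A4 -> 3 3 | 3 0 3 | A2 3 3; A2 -> 3 3 A2' | 0 0 S A2'; A2' -> 1 1 A2' | 1 2 A2' | ε

Left recursion appears on A2.
For A2: α = {1 1, 1 2}, β = {3 3, 0 0 S}. Rewrite as A2 → β A2' and A2' → α A2' | ε.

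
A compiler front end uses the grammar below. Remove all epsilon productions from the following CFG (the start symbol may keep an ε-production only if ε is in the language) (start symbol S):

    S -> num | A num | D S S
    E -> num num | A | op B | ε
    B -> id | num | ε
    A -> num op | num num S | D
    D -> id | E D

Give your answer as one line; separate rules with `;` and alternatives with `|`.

Nullable set = {B, E}.
ε ∉ L(G), so no ε-production is kept.
Add the nullable-subset variants: E → op B gives op B | op.

S -> num | A num | D S S; E -> num num | A | op B | op; B -> id | num; A -> num op | num num S | D; D -> id | E D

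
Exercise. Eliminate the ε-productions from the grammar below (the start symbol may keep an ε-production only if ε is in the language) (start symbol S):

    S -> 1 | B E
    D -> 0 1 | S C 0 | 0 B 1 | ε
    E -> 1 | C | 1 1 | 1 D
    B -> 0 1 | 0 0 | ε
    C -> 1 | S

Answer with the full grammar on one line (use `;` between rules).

S -> 1 | B E | E; D -> 0 1 | S C 0 | 0 B 1; E -> 1 | C | 1 1 | 1 D; B -> 0 1 | 0 0; C -> 1 | S

Nullable set = {B, D}.
ε ∉ L(G), so no ε-production is kept.
For each production, add variants omitting each subset of nullable occurrences: S → B E gives B E | E.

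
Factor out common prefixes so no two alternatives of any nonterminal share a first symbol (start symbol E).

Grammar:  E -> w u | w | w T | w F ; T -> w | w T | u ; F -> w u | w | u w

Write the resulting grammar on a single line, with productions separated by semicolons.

E has alternatives sharing prefix 'w': factor to E → w E' with E' → u | ε | T | F.
T has alternatives sharing prefix 'w': factor to T → w T' with T' → ε | T.
F has alternatives sharing prefix 'w': factor to F → w F' with F' → u | ε.

E -> w E'; T -> u | w T'; F -> u w | w F'; E' -> u | eps | T | F; T' -> eps | T; F' -> u | eps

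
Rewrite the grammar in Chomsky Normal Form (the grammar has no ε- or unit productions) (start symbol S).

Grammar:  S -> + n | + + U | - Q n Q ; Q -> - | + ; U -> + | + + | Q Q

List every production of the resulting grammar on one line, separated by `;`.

Introduce a nonterminal for each terminal appearing in a rule of length ≥ 2: X1 → +, X2 → n, X3 → -.
Binarize each right-hand side of length ≥ 3 by chaining fresh nonterminals (Y1, Y2, …): affected rules were S → X1 X1 U; S → X3 Q X2 Q.

S -> X1 X2 | X1 Y1 | X3 Y2; Q -> - | +; U -> + | X1 X1 | Q Q; X1 -> +; X2 -> n; X3 -> -; Y1 -> X1 U; Y2 -> Q Y3; Y3 -> X2 Q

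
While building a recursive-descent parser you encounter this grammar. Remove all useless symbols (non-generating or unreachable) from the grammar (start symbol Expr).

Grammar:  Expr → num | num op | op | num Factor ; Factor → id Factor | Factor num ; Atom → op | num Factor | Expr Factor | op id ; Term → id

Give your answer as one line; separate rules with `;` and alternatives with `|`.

Expr → num | num op | op

Generating nonterminals: {Atom, Expr, Term}.
Reachable from Expr after that: {Expr}.
Removed useless symbols: {Atom, Factor, Term} and every production mentioning them.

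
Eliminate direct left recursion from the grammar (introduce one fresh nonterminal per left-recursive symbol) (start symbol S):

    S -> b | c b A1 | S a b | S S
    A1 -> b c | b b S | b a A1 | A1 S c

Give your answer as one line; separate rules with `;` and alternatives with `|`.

S, A1 are directly left-recursive.
For S: α = {a b, S}, β = {b, c b A1}. Rewrite as S → β S' and S' → α S' | ε.
For A1: α = {S c}, β = {b c, b b S, b a A1}. Rewrite as A1 → β A1' and A1' → α A1' | ε.

S -> b S' | c b A1 S'; A1 -> b c A1' | b b S A1' | b a A1 A1'; S' -> a b S' | S S' | ε; A1' -> S c A1' | ε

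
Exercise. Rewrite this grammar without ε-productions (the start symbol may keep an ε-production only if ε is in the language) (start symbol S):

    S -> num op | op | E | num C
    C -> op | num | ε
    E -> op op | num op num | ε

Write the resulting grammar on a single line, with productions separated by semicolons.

Nullable set = {C, E, S}.
ε ∈ L(G) since S is nullable, so keep S → ε.
Add the nullable-subset variants: S → num C gives num C | num.

S -> num op | op | E | num C | num | ε; C -> op | num; E -> op op | num op num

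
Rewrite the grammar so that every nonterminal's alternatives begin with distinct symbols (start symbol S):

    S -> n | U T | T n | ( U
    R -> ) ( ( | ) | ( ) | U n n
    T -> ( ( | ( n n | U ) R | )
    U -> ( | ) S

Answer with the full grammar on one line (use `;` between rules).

S -> n | U T | T n | ( U; R -> ( ) | U n n | ) R'; T -> U ) R | ) | ( T'; U -> ( | ) S; R' -> ( ( | ε; T' -> ( | n n

R has alternatives sharing prefix ')': factor to R → ) R' with R' → ( ( | ε.
T has alternatives sharing prefix '(': factor to T → ( T' with T' → ( | n n.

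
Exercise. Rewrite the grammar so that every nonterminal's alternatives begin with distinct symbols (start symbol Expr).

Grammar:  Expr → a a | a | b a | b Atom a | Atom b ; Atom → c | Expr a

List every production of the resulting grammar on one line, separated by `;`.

Expr → Atom b | a Expr1 | b Expr2; Atom → c | Expr a; Expr1 → a | ε; Expr2 → a | Atom a

Expr has alternatives sharing prefix 'a': factor to Expr → a Expr1 with Expr1 → a | ε.
Expr has alternatives sharing prefix 'b': factor to Expr → b Expr2 with Expr2 → a | Atom a.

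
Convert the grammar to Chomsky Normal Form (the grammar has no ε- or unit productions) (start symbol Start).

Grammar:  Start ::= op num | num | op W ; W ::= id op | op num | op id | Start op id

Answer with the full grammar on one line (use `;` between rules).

Introduce a nonterminal for each terminal appearing in a rule of length ≥ 2: X1 → op, X2 → num, X3 → id.
Binarize each right-hand side of length ≥ 3 by chaining fresh nonterminals (Y1, Y2, …): affected rules were W → Start X1 X3.

Start ::= X1 X2 | num | X1 W; W ::= X3 X1 | X1 X2 | X1 X3 | Start Y1; X1 ::= op; X2 ::= num; X3 ::= id; Y1 ::= X1 X3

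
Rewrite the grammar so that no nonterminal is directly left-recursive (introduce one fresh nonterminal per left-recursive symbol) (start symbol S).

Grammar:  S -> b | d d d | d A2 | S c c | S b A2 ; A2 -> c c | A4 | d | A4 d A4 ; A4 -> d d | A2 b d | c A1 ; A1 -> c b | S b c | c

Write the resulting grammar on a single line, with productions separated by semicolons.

Left recursion appears on S.
For S: α = {c c, b A2}, β = {b, d d d, d A2}. Rewrite as S → β S' and S' → α S' | ε.

S -> b S' | d d d S' | d A2 S'; A2 -> c c | A4 | d | A4 d A4; A4 -> d d | A2 b d | c A1; A1 -> c b | S b c | c; S' -> c c S' | b A2 S' | ε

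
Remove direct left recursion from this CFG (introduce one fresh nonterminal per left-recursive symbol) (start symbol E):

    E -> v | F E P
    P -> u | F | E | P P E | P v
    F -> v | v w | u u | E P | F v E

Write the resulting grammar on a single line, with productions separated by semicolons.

E -> v | F E P; P -> u P' | F P' | E P'; F -> v F' | v w F' | u u F' | E P F'; P' -> P E P' | v P' | ε; F' -> v E F' | ε

Left recursion appears on P, F.
For P: α = {P E, v}, β = {u, F, E}. Rewrite as P → β P' and P' → α P' | ε.
For F: α = {v E}, β = {v, v w, u u, E P}. Rewrite as F → β F' and F' → α F' | ε.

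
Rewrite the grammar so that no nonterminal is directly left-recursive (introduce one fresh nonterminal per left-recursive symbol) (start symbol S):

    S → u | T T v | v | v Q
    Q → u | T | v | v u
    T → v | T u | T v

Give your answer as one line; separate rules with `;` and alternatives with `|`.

Directly left-recursive nonterminal: T.
For T: α = {u, v}, β = {v}. Rewrite as T → β T' and T' → α T' | ε.

S → u | T T v | v | v Q; Q → u | T | v | v u; T → v T'; T' → u T' | v T' | ε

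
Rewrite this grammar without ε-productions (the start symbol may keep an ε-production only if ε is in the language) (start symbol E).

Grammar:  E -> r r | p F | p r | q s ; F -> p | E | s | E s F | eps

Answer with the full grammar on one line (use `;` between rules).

The nullable symbols are {F}.
ε ∉ L(G), so no ε-production is kept.
Expand every rule over subsets of its nullable positions: E → p F gives p F | p. F → E s F gives E s F | E s.

E -> r r | p F | p | p r | q s; F -> p | E | s | E s F | E s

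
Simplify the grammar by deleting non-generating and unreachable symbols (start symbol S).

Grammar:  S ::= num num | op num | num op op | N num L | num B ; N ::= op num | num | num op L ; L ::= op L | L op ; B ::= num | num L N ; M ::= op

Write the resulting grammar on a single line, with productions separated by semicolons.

S ::= num num | op num | num op op | num B; B ::= num

Generating nonterminals: {B, M, N, S}.
Reachable from S after that: {B, S}.
Removed useless symbols: {L, M, N} and every production mentioning them.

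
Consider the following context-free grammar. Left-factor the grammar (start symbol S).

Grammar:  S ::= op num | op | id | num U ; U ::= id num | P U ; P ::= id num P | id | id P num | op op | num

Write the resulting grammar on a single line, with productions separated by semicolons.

S ::= id | num U | op S'; U ::= id num | P U; P ::= op op | num | id P'; S' ::= num | ε; P' ::= num P | ε | P num

S has alternatives sharing prefix 'op': factor to S → op S' with S' → num | ε.
P has alternatives sharing prefix 'id': factor to P → id P' with P' → num P | ε | P num.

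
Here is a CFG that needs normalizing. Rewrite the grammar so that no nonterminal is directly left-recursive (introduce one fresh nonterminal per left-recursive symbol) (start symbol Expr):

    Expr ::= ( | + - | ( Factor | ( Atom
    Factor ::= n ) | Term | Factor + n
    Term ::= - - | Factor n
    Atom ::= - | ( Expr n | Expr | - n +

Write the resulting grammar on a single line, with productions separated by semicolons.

Expr ::= ( | + - | ( Factor | ( Atom; Factor ::= n ) Factor1 | Term Factor1; Term ::= - - | Factor n; Atom ::= - | ( Expr n | Expr | - n +; Factor1 ::= + n Factor1 | eps

Directly left-recursive nonterminal: Factor.
For Factor: α = {+ n}, β = {n ), Term}. Rewrite as Factor → β Factor1 and Factor1 → α Factor1 | ε.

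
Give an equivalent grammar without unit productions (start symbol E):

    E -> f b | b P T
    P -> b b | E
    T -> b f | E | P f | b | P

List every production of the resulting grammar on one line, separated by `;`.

Unit pairs: P ⇒* {E}; T ⇒* {E, P}.
For every A with A ⇒* B via unit rules, add B's non-unit alternatives to A; then delete every rule of the form X → Y.

E -> f b | b P T; P -> f b | b P T | b b; T -> f b | b P T | b b | b f | P f | b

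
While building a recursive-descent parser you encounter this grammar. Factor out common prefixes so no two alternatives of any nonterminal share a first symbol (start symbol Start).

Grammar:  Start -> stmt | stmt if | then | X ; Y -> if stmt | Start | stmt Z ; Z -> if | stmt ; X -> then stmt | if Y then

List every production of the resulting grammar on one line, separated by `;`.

Start -> then | X | stmt Start1; Y -> if stmt | Start | stmt Z; Z -> if | stmt; X -> then stmt | if Y then; Start1 -> ε | if

Start has alternatives sharing prefix 'stmt': factor to Start → stmt Start1 with Start1 → ε | if.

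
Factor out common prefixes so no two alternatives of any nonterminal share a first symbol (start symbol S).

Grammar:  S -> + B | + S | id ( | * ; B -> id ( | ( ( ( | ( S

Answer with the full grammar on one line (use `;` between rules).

S -> id ( | * | + S'; B -> id ( | ( B'; S' -> B | S; B' -> ( ( | S

S has alternatives sharing prefix '+': factor to S → + S' with S' → B | S.
B has alternatives sharing prefix '(': factor to B → ( B' with B' → ( ( | S.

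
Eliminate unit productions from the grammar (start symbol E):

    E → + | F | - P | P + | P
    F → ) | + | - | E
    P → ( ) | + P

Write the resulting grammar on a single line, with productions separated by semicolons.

E → + | - P | P + | ) | - | ( ) | + P; F → + | - P | P + | ) | - | ( ) | + P; P → ( ) | + P

Unit pairs: E ⇒* {F, P}; F ⇒* {E, P}.
Replace each nonterminal's rules with the union of the non-unit rules of every nonterminal it unit-derives.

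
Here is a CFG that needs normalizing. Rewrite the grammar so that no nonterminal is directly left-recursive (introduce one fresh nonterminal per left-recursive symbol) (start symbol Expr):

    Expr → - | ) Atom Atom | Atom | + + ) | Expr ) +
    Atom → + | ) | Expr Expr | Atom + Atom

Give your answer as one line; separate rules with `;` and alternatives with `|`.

Directly left-recursive nonterminals: Expr, Atom.
For Expr: α = {) +}, β = {-, ) Atom Atom, Atom, + + )}. Rewrite as Expr → β Expr1 and Expr1 → α Expr1 | ε.
For Atom: α = {+ Atom}, β = {+, ), Expr Expr}. Rewrite as Atom → β Atom1 and Atom1 → α Atom1 | ε.

Expr → - Expr1 | ) Atom Atom Expr1 | Atom Expr1 | + + ) Expr1; Atom → + Atom1 | ) Atom1 | Expr Expr Atom1; Expr1 → ) + Expr1 | ε; Atom1 → + Atom Atom1 | ε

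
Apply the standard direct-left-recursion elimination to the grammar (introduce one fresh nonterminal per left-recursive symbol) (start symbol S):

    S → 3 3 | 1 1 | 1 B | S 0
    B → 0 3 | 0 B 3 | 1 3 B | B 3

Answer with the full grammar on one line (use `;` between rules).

Left recursion appears on S, B.
For S: α = {0}, β = {3 3, 1 1, 1 B}. Rewrite as S → β S' and S' → α S' | ε.
For B: α = {3}, β = {0 3, 0 B 3, 1 3 B}. Rewrite as B → β B' and B' → α B' | ε.

S → 3 3 S' | 1 1 S' | 1 B S'; B → 0 3 B' | 0 B 3 B' | 1 3 B B'; S' → 0 S' | ε; B' → 3 B' | ε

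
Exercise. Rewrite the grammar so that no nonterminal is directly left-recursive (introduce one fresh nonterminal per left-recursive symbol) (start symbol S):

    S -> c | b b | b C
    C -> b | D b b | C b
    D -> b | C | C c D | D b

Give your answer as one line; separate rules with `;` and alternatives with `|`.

Left recursion appears on C, D.
For C: α = {b}, β = {b, D b b}. Rewrite as C → β C' and C' → α C' | ε.
For D: α = {b}, β = {b, C, C c D}. Rewrite as D → β D' and D' → α D' | ε.

S -> c | b b | b C; C -> b C' | D b b C'; D -> b D' | C D' | C c D D'; C' -> b C' | ε; D' -> b D' | ε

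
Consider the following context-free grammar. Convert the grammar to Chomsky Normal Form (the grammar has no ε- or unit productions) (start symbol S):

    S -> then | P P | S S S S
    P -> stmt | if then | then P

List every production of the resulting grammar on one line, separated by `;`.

Introduce a nonterminal for each terminal appearing in a rule of length ≥ 2: X1 → if, X2 → then.
Binarize each right-hand side of length ≥ 3 by chaining fresh nonterminals (Y1, Y2, …): affected rules were S → S S S S.

S -> then | P P | S Y1; P -> stmt | X1 X2 | X2 P; X1 -> if; X2 -> then; Y1 -> S Y2; Y2 -> S S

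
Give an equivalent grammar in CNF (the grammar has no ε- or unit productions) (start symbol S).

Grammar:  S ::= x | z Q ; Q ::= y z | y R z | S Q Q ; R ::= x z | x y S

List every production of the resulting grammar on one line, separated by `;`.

S ::= x | X1 Q; Q ::= X2 X1 | X2 Y1 | S Y2; R ::= X3 X1 | X3 Y3; X1 ::= z; X2 ::= y; X3 ::= x; Y1 ::= R X1; Y2 ::= Q Q; Y3 ::= X2 S

Introduce a nonterminal for each terminal appearing in a rule of length ≥ 2: X1 → z, X2 → y, X3 → x.
Binarize each right-hand side of length ≥ 3 by chaining fresh nonterminals (Y1, Y2, …): affected rules were Q → X2 R X1; Q → S Q Q; R → X3 X2 S.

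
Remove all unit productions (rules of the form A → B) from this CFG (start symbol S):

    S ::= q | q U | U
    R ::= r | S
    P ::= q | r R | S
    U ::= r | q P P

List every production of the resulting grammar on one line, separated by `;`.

S ::= r | q P P | q | q U; R ::= r | q P P | q | q U; P ::= r | q P P | q | q U | r R; U ::= r | q P P

Unit pairs: P ⇒* {S, U}; R ⇒* {S, U}; S ⇒* {U}.
For every A with A ⇒* B via unit rules, add B's non-unit alternatives to A; then delete every rule of the form X → Y.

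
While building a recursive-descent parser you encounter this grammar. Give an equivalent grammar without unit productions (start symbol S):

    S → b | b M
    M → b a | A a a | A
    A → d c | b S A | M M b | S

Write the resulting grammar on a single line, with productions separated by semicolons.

Unit pairs: A ⇒* {S}; M ⇒* {A, S}.
Replace each nonterminal's rules with the union of the non-unit rules of every nonterminal it unit-derives.

S → b | b M; M → d c | b S A | M M b | b | b M | b a | A a a; A → b | b M | d c | b S A | M M b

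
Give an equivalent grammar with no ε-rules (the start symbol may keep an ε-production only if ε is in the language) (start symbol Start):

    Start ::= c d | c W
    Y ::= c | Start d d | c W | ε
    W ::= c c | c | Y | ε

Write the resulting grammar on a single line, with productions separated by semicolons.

Start ::= c d | c W | c; Y ::= c | Start d d | c W; W ::= c c | c | Y

The nullable symbols are {W, Y}.
ε ∉ L(G), so no ε-production is kept.
Add the nullable-subset variants: Start → c W gives c W | c.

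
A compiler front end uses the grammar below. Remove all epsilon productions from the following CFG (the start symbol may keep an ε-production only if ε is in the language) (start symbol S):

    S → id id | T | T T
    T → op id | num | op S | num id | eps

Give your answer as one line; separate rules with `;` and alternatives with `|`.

Nullable nonterminals: {S, T}.
ε ∈ L(G) since S is nullable, so keep S → ε.
Expand every rule over subsets of its nullable positions: T → op S gives op S | op.

S → id id | T | T T | ε; T → op id | num | op S | op | num id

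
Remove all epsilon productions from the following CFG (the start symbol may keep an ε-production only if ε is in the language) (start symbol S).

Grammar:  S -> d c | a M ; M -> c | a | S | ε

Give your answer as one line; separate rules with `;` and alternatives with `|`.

S -> d c | a M | a; M -> c | a | S

Nullable nonterminals: {M}.
ε ∉ L(G), so no ε-production is kept.
Expand every rule over subsets of its nullable positions: S → a M gives a M | a.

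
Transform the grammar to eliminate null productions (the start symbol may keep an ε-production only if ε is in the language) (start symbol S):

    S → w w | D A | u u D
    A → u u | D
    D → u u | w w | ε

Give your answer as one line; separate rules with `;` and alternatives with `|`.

S → w w | D A | D | A | u u D | u u | ε; A → u u | D; D → u u | w w

Nullable set = {A, D, S}.
ε ∈ L(G) since S is nullable, so keep S → ε.
Add the nullable-subset variants: S → D A gives D A | D | A. S → u u D gives u u D | u u.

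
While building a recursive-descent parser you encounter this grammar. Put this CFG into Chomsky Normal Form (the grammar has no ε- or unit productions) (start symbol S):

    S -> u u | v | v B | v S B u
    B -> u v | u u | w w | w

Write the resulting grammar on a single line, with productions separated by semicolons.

S -> X1 X1 | v | X2 B | X2 Y1; B -> X1 X2 | X1 X1 | X3 X3 | w; X1 -> u; X2 -> v; X3 -> w; Y1 -> S Y2; Y2 -> B X1

Introduce a nonterminal for each terminal appearing in a rule of length ≥ 2: X1 → u, X2 → v, X3 → w.
Binarize each right-hand side of length ≥ 3 by chaining fresh nonterminals (Y1, Y2, …): affected rules were S → X2 S B X1.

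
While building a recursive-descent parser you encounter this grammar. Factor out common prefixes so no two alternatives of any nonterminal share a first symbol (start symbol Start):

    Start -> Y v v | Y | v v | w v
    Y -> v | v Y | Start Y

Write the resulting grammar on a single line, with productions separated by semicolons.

Start has alternatives sharing prefix 'Y': factor to Start → Y Start1 with Start1 → v v | ε.
Y has alternatives sharing prefix 'v': factor to Y → v Y1 with Y1 → ε | Y.

Start -> v v | w v | Y Start1; Y -> Start Y | v Y1; Start1 -> v v | eps; Y1 -> eps | Y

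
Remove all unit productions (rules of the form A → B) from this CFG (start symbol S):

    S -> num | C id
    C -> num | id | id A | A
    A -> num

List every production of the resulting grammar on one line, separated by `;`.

S -> num | C id; C -> num | id | id A; A -> num

Unit pairs: C ⇒* {A}.
For every A with A ⇒* B via unit rules, add B's non-unit alternatives to A; then delete every rule of the form X → Y.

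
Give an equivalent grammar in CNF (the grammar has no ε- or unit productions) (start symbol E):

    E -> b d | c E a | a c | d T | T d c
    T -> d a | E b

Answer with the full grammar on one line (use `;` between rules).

Introduce a nonterminal for each terminal appearing in a rule of length ≥ 2: X1 → b, X2 → d, X3 → c, X4 → a.
Binarize each right-hand side of length ≥ 3 by chaining fresh nonterminals (Y1, Y2, …): affected rules were E → X3 E X4; E → T X2 X3.

E -> X1 X2 | X3 Y1 | X4 X3 | X2 T | T Y2; T -> X2 X4 | E X1; X1 -> b; X2 -> d; X3 -> c; X4 -> a; Y1 -> E X4; Y2 -> X2 X3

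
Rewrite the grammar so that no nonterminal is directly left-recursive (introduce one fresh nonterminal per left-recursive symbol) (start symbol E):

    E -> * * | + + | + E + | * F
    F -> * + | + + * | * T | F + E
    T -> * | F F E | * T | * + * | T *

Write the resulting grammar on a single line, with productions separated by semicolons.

E -> * * | + + | + E + | * F; F -> * + F' | + + * F' | * T F'; T -> * T' | F F E T' | * T T' | * + * T'; F' -> + E F' | epsilon; T' -> * T' | epsilon

Directly left-recursive nonterminals: F, T.
For F: α = {+ E}, β = {* +, + + *, * T}. Rewrite as F → β F' and F' → α F' | ε.
For T: α = {*}, β = {*, F F E, * T, * + *}. Rewrite as T → β T' and T' → α T' | ε.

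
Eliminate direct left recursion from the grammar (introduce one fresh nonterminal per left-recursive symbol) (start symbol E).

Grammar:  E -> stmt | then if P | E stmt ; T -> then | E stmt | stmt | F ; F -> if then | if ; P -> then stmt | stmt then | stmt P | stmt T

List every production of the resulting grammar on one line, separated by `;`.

E -> stmt E' | then if P E'; T -> then | E stmt | stmt | F; F -> if then | if; P -> then stmt | stmt then | stmt P | stmt T; E' -> stmt E' | ε

E is directly left-recursive.
For E: α = {stmt}, β = {stmt, then if P}. Rewrite as E → β E' and E' → α E' | ε.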